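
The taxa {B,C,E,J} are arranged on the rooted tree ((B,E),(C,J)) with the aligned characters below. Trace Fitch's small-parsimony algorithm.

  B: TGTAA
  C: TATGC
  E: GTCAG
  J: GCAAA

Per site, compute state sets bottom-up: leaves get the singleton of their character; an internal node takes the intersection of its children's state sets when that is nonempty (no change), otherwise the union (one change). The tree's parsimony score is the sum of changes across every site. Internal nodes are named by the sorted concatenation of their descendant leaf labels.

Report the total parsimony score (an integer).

10

site 0, node BE: B={T} ∪ E={G} → {G,T} (+1)
site 0, node CJ: C={T} ∪ J={G} → {G,T} (+1)
site 0, node BCEJ: BE={G,T} ∩ CJ={G,T} → {G,T} (+0)
site 1, node BE: B={G} ∪ E={T} → {G,T} (+1)
site 1, node CJ: C={A} ∪ J={C} → {A,C} (+1)
site 1, node BCEJ: BE={G,T} ∪ CJ={A,C} → {A,C,G,T} (+1)
site 2, node BE: B={T} ∪ E={C} → {C,T} (+1)
site 2, node CJ: C={T} ∪ J={A} → {A,T} (+1)
site 2, node BCEJ: BE={C,T} ∩ CJ={A,T} → {T} (+0)
site 3, node BE: B={A} ∩ E={A} → {A} (+0)
site 3, node CJ: C={G} ∪ J={A} → {A,G} (+1)
site 3, node BCEJ: BE={A} ∩ CJ={A,G} → {A} (+0)
site 4, node BE: B={A} ∪ E={G} → {A,G} (+1)
site 4, node CJ: C={C} ∪ J={A} → {A,C} (+1)
site 4, node BCEJ: BE={A,G} ∩ CJ={A,C} → {A} (+0)
per-site changes: [2, 3, 2, 1, 2]; total = 10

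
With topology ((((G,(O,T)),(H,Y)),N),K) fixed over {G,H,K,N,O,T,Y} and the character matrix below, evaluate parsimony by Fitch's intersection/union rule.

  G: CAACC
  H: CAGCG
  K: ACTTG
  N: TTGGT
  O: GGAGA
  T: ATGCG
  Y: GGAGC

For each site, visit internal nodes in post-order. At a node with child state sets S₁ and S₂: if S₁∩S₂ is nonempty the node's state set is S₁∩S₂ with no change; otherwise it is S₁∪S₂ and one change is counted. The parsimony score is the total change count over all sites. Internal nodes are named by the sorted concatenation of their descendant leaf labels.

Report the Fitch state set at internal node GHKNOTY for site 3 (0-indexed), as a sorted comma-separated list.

C,G,T

OT@0: {G} ∪ {A} = {A,G} (union, +1)
GOT@0: {C} ∪ {A,G} = {A,C,G} (union, +1)
HY@0: {C} ∪ {G} = {C,G} (union, +1)
GHOTY@0: {A,C,G} ∩ {C,G} = {C,G} (intersection, +0)
GHNOTY@0: {C,G} ∪ {T} = {C,G,T} (union, +1)
GHKNOTY@0: {C,G,T} ∪ {A} = {A,C,G,T} (union, +1)
OT@1: {G} ∪ {T} = {G,T} (union, +1)
GOT@1: {A} ∪ {G,T} = {A,G,T} (union, +1)
HY@1: {A} ∪ {G} = {A,G} (union, +1)
GHOTY@1: {A,G,T} ∩ {A,G} = {A,G} (intersection, +0)
GHNOTY@1: {A,G} ∪ {T} = {A,G,T} (union, +1)
GHKNOTY@1: {A,G,T} ∪ {C} = {A,C,G,T} (union, +1)
OT@2: {A} ∪ {G} = {A,G} (union, +1)
GOT@2: {A} ∩ {A,G} = {A} (intersection, +0)
HY@2: {G} ∪ {A} = {A,G} (union, +1)
GHOTY@2: {A} ∩ {A,G} = {A} (intersection, +0)
GHNOTY@2: {A} ∪ {G} = {A,G} (union, +1)
GHKNOTY@2: {A,G} ∪ {T} = {A,G,T} (union, +1)
OT@3: {G} ∪ {C} = {C,G} (union, +1)
GOT@3: {C} ∩ {C,G} = {C} (intersection, +0)
HY@3: {C} ∪ {G} = {C,G} (union, +1)
GHOTY@3: {C} ∩ {C,G} = {C} (intersection, +0)
GHNOTY@3: {C} ∪ {G} = {C,G} (union, +1)
GHKNOTY@3: {C,G} ∪ {T} = {C,G,T} (union, +1)
OT@4: {A} ∪ {G} = {A,G} (union, +1)
GOT@4: {C} ∪ {A,G} = {A,C,G} (union, +1)
HY@4: {G} ∪ {C} = {C,G} (union, +1)
GHOTY@4: {A,C,G} ∩ {C,G} = {C,G} (intersection, +0)
GHNOTY@4: {C,G} ∪ {T} = {C,G,T} (union, +1)
GHKNOTY@4: {C,G,T} ∩ {G} = {G} (intersection, +0)
per-site changes: [5, 5, 4, 4, 4]; total = 22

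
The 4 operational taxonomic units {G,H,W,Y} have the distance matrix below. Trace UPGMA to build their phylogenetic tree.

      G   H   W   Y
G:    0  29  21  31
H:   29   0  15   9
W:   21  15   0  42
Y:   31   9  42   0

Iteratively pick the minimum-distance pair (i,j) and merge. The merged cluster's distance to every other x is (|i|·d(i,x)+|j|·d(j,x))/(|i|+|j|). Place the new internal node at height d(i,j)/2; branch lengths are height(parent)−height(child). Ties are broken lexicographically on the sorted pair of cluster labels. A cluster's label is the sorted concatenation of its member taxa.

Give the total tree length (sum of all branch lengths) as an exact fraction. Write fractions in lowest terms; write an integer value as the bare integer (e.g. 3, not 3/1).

1. join H+Y (d=9) ⇒ HY; edges |H|=9/2, |Y|=9/2
  updated: d(G,HY)=30, d(HY,W)=57/2
2. join G+W (d=21) ⇒ GW; edges |G|=21/2, |W|=21/2
  updated: d(GW,HY)=117/4
3. join GW+HY (d=117/4) ⇒ GHWY; edges |GW|=33/8, |HY|=81/8
final tree: ((G:21/2,W:21/2):33/8,(H:9/2,Y:9/2):81/8)
total length: 177/4

177/4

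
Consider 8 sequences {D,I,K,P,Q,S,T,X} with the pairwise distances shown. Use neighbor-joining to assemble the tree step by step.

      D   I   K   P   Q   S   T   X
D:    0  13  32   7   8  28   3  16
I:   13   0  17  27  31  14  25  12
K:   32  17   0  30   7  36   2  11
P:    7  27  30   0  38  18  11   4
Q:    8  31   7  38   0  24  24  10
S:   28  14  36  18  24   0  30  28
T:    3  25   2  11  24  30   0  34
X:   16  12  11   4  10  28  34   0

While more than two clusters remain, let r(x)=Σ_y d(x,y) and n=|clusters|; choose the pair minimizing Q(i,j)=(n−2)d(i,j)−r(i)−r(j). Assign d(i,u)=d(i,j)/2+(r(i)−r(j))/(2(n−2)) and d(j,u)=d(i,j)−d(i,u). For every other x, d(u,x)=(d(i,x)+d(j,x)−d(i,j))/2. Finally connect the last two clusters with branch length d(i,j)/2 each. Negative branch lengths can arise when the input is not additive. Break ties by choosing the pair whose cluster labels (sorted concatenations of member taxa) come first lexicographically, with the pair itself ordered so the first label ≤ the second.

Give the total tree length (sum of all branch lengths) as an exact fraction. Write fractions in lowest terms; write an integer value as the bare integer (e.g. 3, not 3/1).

1. join K+T (d=2, Q=-252) ⇒ KT; edges |K|=3/2, |T|=1/2
  updated: d(D,KT)=33/2, d(I,KT)=20, d(KT,P)=39/2, d(KT,Q)=29/2, d(KT,S)=32, d(KT,X)=43/2
2. join I+S (d=14, Q=-191) ⇒ IS; edges |I|=43/10, |S|=97/10
  updated: d(D,IS)=27/2, d(IS,KT)=19, d(IS,P)=31/2, d(IS,Q)=41/2, d(IS,X)=13
3. join P+X (d=4, Q=-265/2) ⇒ PX; edges |P|=71/16, |X|=-7/16
  updated: d(D,PX)=19/2, d(IS,PX)=49/4, d(KT,PX)=37/2, d(PX,Q)=22
4. join IS+PX (d=49/4, Q=-363/4) ⇒ IPSX; edges |IS|=53/8, |PX|=45/8
  updated: d(D,IPSX)=43/8, d(IPSX,KT)=101/8, d(IPSX,Q)=121/8
5. join D+IPSX (d=43/8, Q=-209/4) ⇒ DIPSX; edges |D|=15/8, |IPSX|=7/2
  updated: d(DIPSX,KT)=95/8, d(DIPSX,Q)=71/8
6. join DIPSX+KT (d=95/8, Q=-141/4) ⇒ DIKPSTX; edges |DIPSX|=25/8, |KT|=35/4
  updated: d(DIKPSTX,Q)=23/4
7. join DIKPSTX+Q (d=23/4) ⇒ DIKPQSTX; edges |DIKPSTX|=23/8, |Q|=23/8
final tree: (((D:15/8,((I:43/10,S:97/10):53/8,(P:71/16,X:-7/16):45/8):7/2):25/8,(K:3/2,T:1/2):35/4):23/8,Q:23/8)
total length: 221/4

221/4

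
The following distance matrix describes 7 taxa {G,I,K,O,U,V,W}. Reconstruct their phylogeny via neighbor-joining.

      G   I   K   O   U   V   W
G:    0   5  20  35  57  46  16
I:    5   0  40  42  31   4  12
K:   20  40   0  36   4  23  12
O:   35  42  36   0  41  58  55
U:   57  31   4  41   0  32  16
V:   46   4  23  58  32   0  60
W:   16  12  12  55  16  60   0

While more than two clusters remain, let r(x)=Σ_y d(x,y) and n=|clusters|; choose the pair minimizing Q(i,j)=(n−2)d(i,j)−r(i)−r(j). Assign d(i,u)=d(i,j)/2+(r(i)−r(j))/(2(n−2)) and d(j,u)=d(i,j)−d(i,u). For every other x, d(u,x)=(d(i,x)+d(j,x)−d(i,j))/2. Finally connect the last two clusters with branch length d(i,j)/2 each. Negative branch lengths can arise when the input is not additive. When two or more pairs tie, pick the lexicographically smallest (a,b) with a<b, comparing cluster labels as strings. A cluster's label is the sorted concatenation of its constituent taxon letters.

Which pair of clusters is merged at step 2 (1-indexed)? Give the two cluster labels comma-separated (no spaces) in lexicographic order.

step 1: merge (I,V) at d=4, Q=-337; branch lengths I→-69/10, V→109/10; new cluster IV
  updated: d(G,IV)=47/2, d(IV,K)=59/2, d(IV,O)=48, d(IV,U)=59/2, d(IV,W)=34
step 2: merge (K,U) at d=4, Q=-233; branch lengths K→-15/4, U→31/4; new cluster KU
  updated: d(G,KU)=73/2, d(IV,KU)=55/2, d(KU,O)=73/2, d(KU,W)=12
step 3: merge (KU,W) at d=12, Q=-387/2; branch lengths KU→21/4, W→27/4; new cluster KUW
  updated: d(G,KUW)=81/4, d(IV,KUW)=99/4, d(KUW,O)=159/4
step 4: merge (G,O) at d=35, Q=-263/2; branch lengths G→13/2, O→57/2; new cluster GO
  updated: d(GO,IV)=73/4, d(GO,KUW)=25/2
step 5: merge (GO,IV) at d=73/4, Q=-111/2; branch lengths GO→3, IV→61/4; new cluster GIOV
  updated: d(GIOV,KUW)=19/2
step 6: merge (GIOV,KUW) at d=19/2; branch lengths GIOV→19/4, KUW→19/4; new cluster GIKOUVW
final tree: (((G:13/2,O:57/2):3,(I:-69/10,V:109/10):61/4):19/4,((K:-15/4,U:31/4):21/4,W:27/4):19/4)
total length: 331/4

K,U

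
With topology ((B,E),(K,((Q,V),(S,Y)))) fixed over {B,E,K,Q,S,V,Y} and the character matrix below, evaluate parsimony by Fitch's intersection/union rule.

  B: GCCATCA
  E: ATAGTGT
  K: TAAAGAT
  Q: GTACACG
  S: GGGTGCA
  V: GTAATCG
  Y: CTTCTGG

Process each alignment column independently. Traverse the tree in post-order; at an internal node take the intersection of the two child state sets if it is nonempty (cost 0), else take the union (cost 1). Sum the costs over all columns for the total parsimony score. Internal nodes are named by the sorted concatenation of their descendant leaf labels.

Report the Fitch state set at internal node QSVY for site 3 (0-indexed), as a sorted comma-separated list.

C

BE@0: {G} ∪ {A} = {A,G} (union, +1)
QV@0: {G} ∩ {G} = {G} (intersection, +0)
SY@0: {G} ∪ {C} = {C,G} (union, +1)
QSVY@0: {G} ∩ {C,G} = {G} (intersection, +0)
KQSVY@0: {T} ∪ {G} = {G,T} (union, +1)
BEKQSVY@0: {A,G} ∩ {G,T} = {G} (intersection, +0)
BE@1: {C} ∪ {T} = {C,T} (union, +1)
QV@1: {T} ∩ {T} = {T} (intersection, +0)
SY@1: {G} ∪ {T} = {G,T} (union, +1)
QSVY@1: {T} ∩ {G,T} = {T} (intersection, +0)
KQSVY@1: {A} ∪ {T} = {A,T} (union, +1)
BEKQSVY@1: {C,T} ∩ {A,T} = {T} (intersection, +0)
BE@2: {C} ∪ {A} = {A,C} (union, +1)
QV@2: {A} ∩ {A} = {A} (intersection, +0)
SY@2: {G} ∪ {T} = {G,T} (union, +1)
QSVY@2: {A} ∪ {G,T} = {A,G,T} (union, +1)
KQSVY@2: {A} ∩ {A,G,T} = {A} (intersection, +0)
BEKQSVY@2: {A,C} ∩ {A} = {A} (intersection, +0)
BE@3: {A} ∪ {G} = {A,G} (union, +1)
QV@3: {C} ∪ {A} = {A,C} (union, +1)
SY@3: {T} ∪ {C} = {C,T} (union, +1)
QSVY@3: {A,C} ∩ {C,T} = {C} (intersection, +0)
KQSVY@3: {A} ∪ {C} = {A,C} (union, +1)
BEKQSVY@3: {A,G} ∩ {A,C} = {A} (intersection, +0)
BE@4: {T} ∩ {T} = {T} (intersection, +0)
QV@4: {A} ∪ {T} = {A,T} (union, +1)
SY@4: {G} ∪ {T} = {G,T} (union, +1)
QSVY@4: {A,T} ∩ {G,T} = {T} (intersection, +0)
KQSVY@4: {G} ∪ {T} = {G,T} (union, +1)
BEKQSVY@4: {T} ∩ {G,T} = {T} (intersection, +0)
BE@5: {C} ∪ {G} = {C,G} (union, +1)
QV@5: {C} ∩ {C} = {C} (intersection, +0)
SY@5: {C} ∪ {G} = {C,G} (union, +1)
QSVY@5: {C} ∩ {C,G} = {C} (intersection, +0)
KQSVY@5: {A} ∪ {C} = {A,C} (union, +1)
BEKQSVY@5: {C,G} ∩ {A,C} = {C} (intersection, +0)
BE@6: {A} ∪ {T} = {A,T} (union, +1)
QV@6: {G} ∩ {G} = {G} (intersection, +0)
SY@6: {A} ∪ {G} = {A,G} (union, +1)
QSVY@6: {G} ∩ {A,G} = {G} (intersection, +0)
KQSVY@6: {T} ∪ {G} = {G,T} (union, +1)
BEKQSVY@6: {A,T} ∩ {G,T} = {T} (intersection, +0)
per-site changes: [3, 3, 3, 4, 3, 3, 3]; total = 22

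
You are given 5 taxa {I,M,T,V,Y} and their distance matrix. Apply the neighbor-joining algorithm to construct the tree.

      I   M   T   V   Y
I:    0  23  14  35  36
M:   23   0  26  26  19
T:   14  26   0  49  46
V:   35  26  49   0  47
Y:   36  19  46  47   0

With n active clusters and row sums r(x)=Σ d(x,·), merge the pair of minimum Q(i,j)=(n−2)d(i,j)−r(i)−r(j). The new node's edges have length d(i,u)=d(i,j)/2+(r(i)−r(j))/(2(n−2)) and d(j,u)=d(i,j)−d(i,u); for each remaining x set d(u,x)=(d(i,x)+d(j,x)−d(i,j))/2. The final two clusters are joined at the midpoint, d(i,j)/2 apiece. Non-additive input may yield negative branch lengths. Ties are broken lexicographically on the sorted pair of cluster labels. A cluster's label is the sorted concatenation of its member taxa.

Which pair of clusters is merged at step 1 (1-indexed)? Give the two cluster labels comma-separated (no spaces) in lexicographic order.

I,T

step 1: merge (I,T) at d=14, Q=-201; branch lengths I→5/2, T→23/2; new cluster IT
  updated: d(IT,M)=35/2, d(IT,V)=35, d(IT,Y)=34
step 2: merge (IT,V) at d=35, Q=-249/2; branch lengths IT→97/8, V→183/8; new cluster ITV
  updated: d(ITV,M)=17/4, d(ITV,Y)=23
step 3: merge (ITV,M) at d=17/4, Q=-185/4; branch lengths ITV→33/8, M→1/8; new cluster IMTV
  updated: d(IMTV,Y)=151/8
step 4: merge (IMTV,Y) at d=151/8; branch lengths IMTV→151/16, Y→151/16; new cluster IMTVY
final tree: ((((I:5/2,T:23/2):97/8,V:183/8):33/8,M:1/8):151/16,Y:151/16)
total length: 577/8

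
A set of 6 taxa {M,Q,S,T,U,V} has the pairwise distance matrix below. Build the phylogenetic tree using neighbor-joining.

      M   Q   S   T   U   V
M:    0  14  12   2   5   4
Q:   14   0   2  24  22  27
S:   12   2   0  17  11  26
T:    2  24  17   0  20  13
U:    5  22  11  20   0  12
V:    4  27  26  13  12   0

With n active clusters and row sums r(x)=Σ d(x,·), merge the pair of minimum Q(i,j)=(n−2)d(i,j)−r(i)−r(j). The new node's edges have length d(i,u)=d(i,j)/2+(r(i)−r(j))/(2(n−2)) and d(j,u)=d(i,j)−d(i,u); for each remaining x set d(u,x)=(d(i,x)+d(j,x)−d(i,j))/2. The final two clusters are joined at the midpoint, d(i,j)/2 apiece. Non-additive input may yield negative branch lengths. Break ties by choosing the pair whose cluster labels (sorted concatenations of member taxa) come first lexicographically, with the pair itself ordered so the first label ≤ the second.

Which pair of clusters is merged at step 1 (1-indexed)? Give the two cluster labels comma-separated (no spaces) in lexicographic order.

step 1: merge (Q,S) at d=2, Q=-149; branch lengths Q→29/8, S→-13/8; new cluster QS
  updated: d(M,QS)=12, d(QS,T)=39/2, d(QS,U)=31/2, d(QS,V)=51/2
step 2: merge (QS,U) at d=31/2, Q=-157/2; branch lengths QS→133/12, U→53/12; new cluster QSU
  updated: d(M,QSU)=3/4, d(QSU,T)=12, d(QSU,V)=11
step 3: merge (M,T) at d=2, Q=-119/4; branch lengths M→-65/16, T→97/16; new cluster MT
  updated: d(MT,QSU)=43/8, d(MT,V)=15/2
step 4: merge (MT,QSU) at d=43/8, Q=-191/8; branch lengths MT→15/16, QSU→71/16; new cluster MQSTU
  updated: d(MQSTU,V)=105/16
step 5: merge (MQSTU,V) at d=105/16; branch lengths MQSTU→105/32, V→105/32; new cluster MQSTUV
final tree: (((M:-65/16,T:97/16):15/16,((Q:29/8,S:-13/8):133/12,U:53/12):71/16):105/32,V:105/32)
total length: 503/16

Q,S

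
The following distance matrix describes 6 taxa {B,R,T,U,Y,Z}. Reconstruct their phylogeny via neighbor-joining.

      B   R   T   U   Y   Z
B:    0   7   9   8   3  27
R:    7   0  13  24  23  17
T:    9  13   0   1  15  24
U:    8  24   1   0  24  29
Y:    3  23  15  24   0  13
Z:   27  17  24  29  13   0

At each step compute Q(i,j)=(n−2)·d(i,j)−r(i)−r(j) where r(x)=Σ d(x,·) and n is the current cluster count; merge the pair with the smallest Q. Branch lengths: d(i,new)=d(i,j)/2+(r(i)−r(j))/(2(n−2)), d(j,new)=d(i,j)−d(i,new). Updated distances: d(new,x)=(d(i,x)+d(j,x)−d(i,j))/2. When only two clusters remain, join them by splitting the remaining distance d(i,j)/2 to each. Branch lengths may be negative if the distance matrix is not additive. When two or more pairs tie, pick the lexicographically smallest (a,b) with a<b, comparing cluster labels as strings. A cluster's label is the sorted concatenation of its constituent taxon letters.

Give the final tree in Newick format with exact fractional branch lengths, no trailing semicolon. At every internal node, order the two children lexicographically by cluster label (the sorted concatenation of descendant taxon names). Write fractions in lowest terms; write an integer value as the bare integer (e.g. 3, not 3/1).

(((B:-5/8,(T:-5/2,U:7/2):69/8):13/8,R:55/8):53/16,(Y:7/3,Z:32/3):53/16)

iteration 1: select T,U (d=1, Q=-144); attach at lengths (-5/2, 7/2); label the merged cluster TU
  updated: d(B,TU)=8, d(R,TU)=18, d(TU,Y)=19, d(TU,Z)=26
iteration 2: select Y,Z (d=13, Q=-102); attach at lengths (7/3, 32/3); label the merged cluster YZ
  updated: d(B,YZ)=17/2, d(R,YZ)=27/2, d(TU,YZ)=16
iteration 3: select B,TU (d=8, Q=-99/2); attach at lengths (-5/8, 69/8); label the merged cluster BTU
  updated: d(BTU,R)=17/2, d(BTU,YZ)=33/4
iteration 4: select BTU,R (d=17/2, Q=-121/4); attach at lengths (13/8, 55/8); label the merged cluster BRTU
  updated: d(BRTU,YZ)=53/8
iteration 5: select BRTU,YZ (d=53/8); attach at lengths (53/16, 53/16); label the merged cluster BRTUYZ
final tree: (((B:-5/8,(T:-5/2,U:7/2):69/8):13/8,R:55/8):53/16,(Y:7/3,Z:32/3):53/16)
total length: 297/8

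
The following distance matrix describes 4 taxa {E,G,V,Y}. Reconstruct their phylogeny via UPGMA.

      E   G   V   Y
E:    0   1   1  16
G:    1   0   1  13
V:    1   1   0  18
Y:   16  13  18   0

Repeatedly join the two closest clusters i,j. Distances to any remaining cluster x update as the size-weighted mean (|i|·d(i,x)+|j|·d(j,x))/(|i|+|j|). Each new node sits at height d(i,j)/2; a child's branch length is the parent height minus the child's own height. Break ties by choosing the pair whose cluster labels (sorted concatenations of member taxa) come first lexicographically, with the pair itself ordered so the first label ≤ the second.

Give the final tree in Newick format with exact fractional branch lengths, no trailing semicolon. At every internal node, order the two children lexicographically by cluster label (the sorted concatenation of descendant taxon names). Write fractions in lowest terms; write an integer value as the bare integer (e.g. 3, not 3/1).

(((E:1/2,G:1/2):0,V:1/2):22/3,Y:47/6)

1. join E+G (d=1) ⇒ EG; edges |E|=1/2, |G|=1/2
  updated: d(EG,V)=1, d(EG,Y)=29/2
2. join EG+V (d=1) ⇒ EGV; edges |EG|=0, |V|=1/2
  updated: d(EGV,Y)=47/3
3. join EGV+Y (d=47/3) ⇒ EGVY; edges |EGV|=22/3, |Y|=47/6
final tree: (((E:1/2,G:1/2):0,V:1/2):22/3,Y:47/6)
total length: 50/3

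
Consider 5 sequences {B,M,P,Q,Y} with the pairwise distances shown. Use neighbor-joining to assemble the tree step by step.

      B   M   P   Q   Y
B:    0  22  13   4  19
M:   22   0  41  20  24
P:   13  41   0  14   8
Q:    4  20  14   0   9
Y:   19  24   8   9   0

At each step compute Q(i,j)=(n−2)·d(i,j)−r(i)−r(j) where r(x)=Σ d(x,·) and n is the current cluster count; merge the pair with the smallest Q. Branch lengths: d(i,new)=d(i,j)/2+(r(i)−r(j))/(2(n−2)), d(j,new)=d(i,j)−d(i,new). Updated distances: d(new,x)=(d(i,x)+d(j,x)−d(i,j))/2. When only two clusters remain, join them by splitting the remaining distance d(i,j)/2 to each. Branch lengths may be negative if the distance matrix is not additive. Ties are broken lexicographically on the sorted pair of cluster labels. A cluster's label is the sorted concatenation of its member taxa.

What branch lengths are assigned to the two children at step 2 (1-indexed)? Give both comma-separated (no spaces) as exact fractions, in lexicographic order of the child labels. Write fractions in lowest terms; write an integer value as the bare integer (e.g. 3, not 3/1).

23/8,153/8

1. join P+Y (d=8, Q=-112) ⇒ PY; edges |P|=20/3, |Y|=4/3
  updated: d(B,PY)=12, d(M,PY)=57/2, d(PY,Q)=15/2
2. join B+M (d=22, Q=-129/2) ⇒ BM; edges |B|=23/8, |M|=153/8
  updated: d(BM,PY)=37/4, d(BM,Q)=1
3. join BM+PY (d=37/4, Q=-71/4) ⇒ BMPY; edges |BM|=11/8, |PY|=63/8
  updated: d(BMPY,Q)=-3/8
4. join BMPY+Q (d=-3/8) ⇒ BMPQY; edges |BMPY|=-3/16, |Q|=-3/16
final tree: (((B:23/8,M:153/8):11/8,(P:20/3,Y:4/3):63/8):-3/16,Q:-3/16)
total length: 311/8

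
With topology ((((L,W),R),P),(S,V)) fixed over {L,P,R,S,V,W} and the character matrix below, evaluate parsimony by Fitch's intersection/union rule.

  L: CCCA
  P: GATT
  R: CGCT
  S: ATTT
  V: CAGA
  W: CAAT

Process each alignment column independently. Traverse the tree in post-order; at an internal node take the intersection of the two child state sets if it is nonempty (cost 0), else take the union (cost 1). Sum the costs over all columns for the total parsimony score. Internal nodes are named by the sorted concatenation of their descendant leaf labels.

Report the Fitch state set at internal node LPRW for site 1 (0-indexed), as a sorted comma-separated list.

site 0, node LW: L={C} ∩ W={C} → {C} (+0)
site 0, node LRW: LW={C} ∩ R={C} → {C} (+0)
site 0, node LPRW: LRW={C} ∪ P={G} → {C,G} (+1)
site 0, node SV: S={A} ∪ V={C} → {A,C} (+1)
site 0, node LPRSVW: LPRW={C,G} ∩ SV={A,C} → {C} (+0)
site 1, node LW: L={C} ∪ W={A} → {A,C} (+1)
site 1, node LRW: LW={A,C} ∪ R={G} → {A,C,G} (+1)
site 1, node LPRW: LRW={A,C,G} ∩ P={A} → {A} (+0)
site 1, node SV: S={T} ∪ V={A} → {A,T} (+1)
site 1, node LPRSVW: LPRW={A} ∩ SV={A,T} → {A} (+0)
site 2, node LW: L={C} ∪ W={A} → {A,C} (+1)
site 2, node LRW: LW={A,C} ∩ R={C} → {C} (+0)
site 2, node LPRW: LRW={C} ∪ P={T} → {C,T} (+1)
site 2, node SV: S={T} ∪ V={G} → {G,T} (+1)
site 2, node LPRSVW: LPRW={C,T} ∩ SV={G,T} → {T} (+0)
site 3, node LW: L={A} ∪ W={T} → {A,T} (+1)
site 3, node LRW: LW={A,T} ∩ R={T} → {T} (+0)
site 3, node LPRW: LRW={T} ∩ P={T} → {T} (+0)
site 3, node SV: S={T} ∪ V={A} → {A,T} (+1)
site 3, node LPRSVW: LPRW={T} ∩ SV={A,T} → {T} (+0)
per-site changes: [2, 3, 3, 2]; total = 10

A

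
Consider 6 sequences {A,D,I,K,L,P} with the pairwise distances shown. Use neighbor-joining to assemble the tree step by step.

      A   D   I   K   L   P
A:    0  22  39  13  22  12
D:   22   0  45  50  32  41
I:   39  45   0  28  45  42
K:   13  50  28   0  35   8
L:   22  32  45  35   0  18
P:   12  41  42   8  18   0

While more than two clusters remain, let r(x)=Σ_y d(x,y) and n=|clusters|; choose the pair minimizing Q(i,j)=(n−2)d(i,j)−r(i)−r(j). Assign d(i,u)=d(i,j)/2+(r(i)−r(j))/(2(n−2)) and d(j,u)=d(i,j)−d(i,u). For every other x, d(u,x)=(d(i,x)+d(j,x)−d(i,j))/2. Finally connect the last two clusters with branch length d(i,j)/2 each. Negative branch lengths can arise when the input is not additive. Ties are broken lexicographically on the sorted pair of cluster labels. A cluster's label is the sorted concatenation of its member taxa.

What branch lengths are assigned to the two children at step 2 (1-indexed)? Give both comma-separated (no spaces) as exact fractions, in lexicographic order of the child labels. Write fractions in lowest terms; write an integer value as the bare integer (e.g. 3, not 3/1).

299/12,73/12

iteration 1: select K,P (d=8, Q=-223); attach at lengths (45/8, 19/8); label the merged cluster KP
  updated: d(A,KP)=17/2, d(D,KP)=83/2, d(I,KP)=31, d(KP,L)=45/2
iteration 2: select I,KP (d=31, Q=-341/2); attach at lengths (299/12, 73/12); label the merged cluster IKP
  updated: d(A,IKP)=33/4, d(D,IKP)=111/4, d(IKP,L)=73/4
iteration 3: select A,D (d=22, Q=-90); attach at lengths (29/8, 147/8); label the merged cluster AD
  updated: d(AD,IKP)=7, d(AD,L)=16
iteration 4: select AD,IKP (d=7, Q=-165/4); attach at lengths (19/8, 37/8); label the merged cluster ADIKP
  updated: d(ADIKP,L)=109/8
iteration 5: select ADIKP,L (d=109/8); attach at lengths (109/16, 109/16); label the merged cluster ADIKLP
final tree: (((A:29/8,D:147/8):19/8,(I:299/12,(K:45/8,P:19/8):73/12):37/8):109/16,L:109/16)
total length: 653/8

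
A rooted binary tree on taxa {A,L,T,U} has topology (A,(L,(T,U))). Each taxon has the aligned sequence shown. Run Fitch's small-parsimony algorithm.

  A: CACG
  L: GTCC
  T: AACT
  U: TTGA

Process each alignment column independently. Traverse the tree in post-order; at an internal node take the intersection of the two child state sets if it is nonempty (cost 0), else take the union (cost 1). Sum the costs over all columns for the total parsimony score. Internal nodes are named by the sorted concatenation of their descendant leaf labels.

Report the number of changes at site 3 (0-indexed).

3

TU@0: {A} ∪ {T} = {A,T} (union, +1)
LTU@0: {G} ∪ {A,T} = {A,G,T} (union, +1)
ALTU@0: {C} ∪ {A,G,T} = {A,C,G,T} (union, +1)
TU@1: {A} ∪ {T} = {A,T} (union, +1)
LTU@1: {T} ∩ {A,T} = {T} (intersection, +0)
ALTU@1: {A} ∪ {T} = {A,T} (union, +1)
TU@2: {C} ∪ {G} = {C,G} (union, +1)
LTU@2: {C} ∩ {C,G} = {C} (intersection, +0)
ALTU@2: {C} ∩ {C} = {C} (intersection, +0)
TU@3: {T} ∪ {A} = {A,T} (union, +1)
LTU@3: {C} ∪ {A,T} = {A,C,T} (union, +1)
ALTU@3: {G} ∪ {A,C,T} = {A,C,G,T} (union, +1)
per-site changes: [3, 2, 1, 3]; total = 9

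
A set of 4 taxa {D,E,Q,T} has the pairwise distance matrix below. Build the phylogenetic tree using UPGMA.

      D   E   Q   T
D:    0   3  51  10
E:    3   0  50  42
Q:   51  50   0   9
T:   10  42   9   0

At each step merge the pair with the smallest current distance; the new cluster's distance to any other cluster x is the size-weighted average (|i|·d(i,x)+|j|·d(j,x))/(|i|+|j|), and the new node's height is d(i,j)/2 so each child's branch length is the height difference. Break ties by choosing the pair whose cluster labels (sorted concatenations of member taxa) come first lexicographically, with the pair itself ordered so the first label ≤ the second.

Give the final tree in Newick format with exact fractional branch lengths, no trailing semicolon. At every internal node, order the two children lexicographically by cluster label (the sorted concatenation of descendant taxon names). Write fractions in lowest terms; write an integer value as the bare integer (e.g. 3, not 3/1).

((D:3/2,E:3/2):141/8,(Q:9/2,T:9/2):117/8)

iteration 1: select D,E (d=3); attach at lengths (3/2, 3/2); label the merged cluster DE
  updated: d(DE,Q)=101/2, d(DE,T)=26
iteration 2: select Q,T (d=9); attach at lengths (9/2, 9/2); label the merged cluster QT
  updated: d(DE,QT)=153/4
iteration 3: select DE,QT (d=153/4); attach at lengths (141/8, 117/8); label the merged cluster DEQT
final tree: ((D:3/2,E:3/2):141/8,(Q:9/2,T:9/2):117/8)
total length: 177/4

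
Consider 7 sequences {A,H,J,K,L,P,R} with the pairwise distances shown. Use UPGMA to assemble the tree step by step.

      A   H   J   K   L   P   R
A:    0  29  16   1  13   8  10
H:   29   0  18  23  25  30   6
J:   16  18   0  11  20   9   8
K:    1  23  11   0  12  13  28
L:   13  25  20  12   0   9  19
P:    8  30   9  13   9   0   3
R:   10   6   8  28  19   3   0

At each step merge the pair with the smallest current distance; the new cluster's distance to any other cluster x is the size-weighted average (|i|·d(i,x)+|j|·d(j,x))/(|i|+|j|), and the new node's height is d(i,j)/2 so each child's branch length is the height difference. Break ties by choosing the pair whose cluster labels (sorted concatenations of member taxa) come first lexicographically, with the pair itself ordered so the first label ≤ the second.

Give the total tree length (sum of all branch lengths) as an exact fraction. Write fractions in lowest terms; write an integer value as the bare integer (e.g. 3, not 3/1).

376/9

1. join A+K (d=1) ⇒ AK; edges |A|=1/2, |K|=1/2
  updated: d(AK,H)=26, d(AK,J)=27/2, d(AK,L)=25/2, d(AK,P)=21/2, d(AK,R)=19
2. join P+R (d=3) ⇒ PR; edges |P|=3/2, |R|=3/2
  updated: d(AK,PR)=59/4, d(H,PR)=18, d(J,PR)=17/2, d(L,PR)=14
3. join J+PR (d=17/2) ⇒ JPR; edges |J|=17/4, |PR|=11/4
  updated: d(AK,JPR)=43/3, d(H,JPR)=18, d(JPR,L)=16
4. join AK+L (d=25/2) ⇒ AKL; edges |AK|=23/4, |L|=25/4
  updated: d(AKL,H)=77/3, d(AKL,JPR)=134/9
5. join AKL+JPR (d=134/9) ⇒ AJKLPR; edges |AKL|=43/36, |JPR|=115/36
  updated: d(AJKLPR,H)=131/6
6. join AJKLPR+H (d=131/6) ⇒ AHJKLPR; edges |AJKLPR|=125/36, |H|=131/12
final tree: ((((A:1/2,K:1/2):23/4,L:25/4):43/36,(J:17/4,(P:3/2,R:3/2):11/4):115/36):125/36,H:131/12)
total length: 376/9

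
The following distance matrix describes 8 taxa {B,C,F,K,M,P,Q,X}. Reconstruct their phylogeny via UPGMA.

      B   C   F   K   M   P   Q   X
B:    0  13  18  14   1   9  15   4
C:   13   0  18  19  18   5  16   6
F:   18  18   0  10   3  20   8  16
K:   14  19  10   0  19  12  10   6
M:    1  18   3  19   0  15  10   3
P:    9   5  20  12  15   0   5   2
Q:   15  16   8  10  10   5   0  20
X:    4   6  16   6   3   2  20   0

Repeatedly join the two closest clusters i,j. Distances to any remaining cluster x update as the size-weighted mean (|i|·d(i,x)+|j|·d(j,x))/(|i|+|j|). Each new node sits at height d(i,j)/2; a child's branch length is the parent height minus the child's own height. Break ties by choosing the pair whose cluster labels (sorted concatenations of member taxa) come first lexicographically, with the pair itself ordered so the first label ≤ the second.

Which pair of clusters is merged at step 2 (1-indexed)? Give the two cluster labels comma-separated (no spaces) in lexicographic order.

step 1: merge (B,M) at d=1; branch lengths B→1/2, M→1/2; new cluster BM
  updated: d(BM,C)=31/2, d(BM,F)=21/2, d(BM,K)=33/2, d(BM,P)=12, d(BM,Q)=25/2, d(BM,X)=7/2
step 2: merge (P,X) at d=2; branch lengths P→1, X→1; new cluster PX
  updated: d(BM,PX)=31/4, d(C,PX)=11/2, d(F,PX)=18, d(K,PX)=9, d(PX,Q)=25/2
step 3: merge (C,PX) at d=11/2; branch lengths C→11/4, PX→7/4; new cluster CPX
  updated: d(BM,CPX)=31/3, d(CPX,F)=18, d(CPX,K)=37/3, d(CPX,Q)=41/3
step 4: merge (F,Q) at d=8; branch lengths F→4, Q→4; new cluster FQ
  updated: d(BM,FQ)=23/2, d(CPX,FQ)=95/6, d(FQ,K)=10
step 5: merge (FQ,K) at d=10; branch lengths FQ→1, K→5; new cluster FKQ
  updated: d(BM,FKQ)=79/6, d(CPX,FKQ)=44/3
step 6: merge (BM,CPX) at d=31/3; branch lengths BM→14/3, CPX→29/12; new cluster BCMPX
  updated: d(BCMPX,FKQ)=211/15
step 7: merge (BCMPX,FKQ) at d=211/15; branch lengths BCMPX→28/15, FKQ→61/30; new cluster BCFKMPQX
final tree: (((B:1/2,M:1/2):14/3,(C:11/4,(P:1,X:1):7/4):29/12):28/15,((F:4,Q:4):1,K:5):61/30)
total length: 1949/60

P,X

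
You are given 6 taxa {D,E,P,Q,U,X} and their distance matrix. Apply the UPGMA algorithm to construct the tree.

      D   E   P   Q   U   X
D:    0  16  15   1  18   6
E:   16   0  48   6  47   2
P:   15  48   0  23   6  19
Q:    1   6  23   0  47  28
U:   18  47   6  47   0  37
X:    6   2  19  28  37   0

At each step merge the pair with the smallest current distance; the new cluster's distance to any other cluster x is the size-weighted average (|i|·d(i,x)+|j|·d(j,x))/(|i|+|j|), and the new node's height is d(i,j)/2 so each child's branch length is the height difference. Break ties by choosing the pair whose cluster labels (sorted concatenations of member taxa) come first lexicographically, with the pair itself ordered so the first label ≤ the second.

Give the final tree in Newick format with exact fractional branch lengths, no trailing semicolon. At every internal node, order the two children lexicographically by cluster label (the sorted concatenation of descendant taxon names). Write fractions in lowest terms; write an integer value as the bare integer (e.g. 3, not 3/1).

(((D:1/2,Q:1/2):13/2,(E:1,X:1):6):71/8,(P:3,U:3):103/8)

step 1: merge (D,Q) at d=1; branch lengths D→1/2, Q→1/2; new cluster DQ
  updated: d(DQ,E)=11, d(DQ,P)=19, d(DQ,U)=65/2, d(DQ,X)=17
step 2: merge (E,X) at d=2; branch lengths E→1, X→1; new cluster EX
  updated: d(DQ,EX)=14, d(EX,P)=67/2, d(EX,U)=42
step 3: merge (P,U) at d=6; branch lengths P→3, U→3; new cluster PU
  updated: d(DQ,PU)=103/4, d(EX,PU)=151/4
step 4: merge (DQ,EX) at d=14; branch lengths DQ→13/2, EX→6; new cluster DEQX
  updated: d(DEQX,PU)=127/4
step 5: merge (DEQX,PU) at d=127/4; branch lengths DEQX→71/8, PU→103/8; new cluster DEPQUX
final tree: (((D:1/2,Q:1/2):13/2,(E:1,X:1):6):71/8,(P:3,U:3):103/8)
total length: 173/4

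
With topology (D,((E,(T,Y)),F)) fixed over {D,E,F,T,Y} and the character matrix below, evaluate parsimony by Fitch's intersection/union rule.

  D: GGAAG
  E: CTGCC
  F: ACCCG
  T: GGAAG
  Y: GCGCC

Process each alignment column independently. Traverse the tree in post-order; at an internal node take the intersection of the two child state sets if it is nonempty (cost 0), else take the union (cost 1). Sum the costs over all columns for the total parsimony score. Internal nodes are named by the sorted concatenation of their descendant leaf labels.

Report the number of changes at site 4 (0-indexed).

2

TY@0: {G} ∩ {G} = {G} (intersection, +0)
ETY@0: {C} ∪ {G} = {C,G} (union, +1)
EFTY@0: {C,G} ∪ {A} = {A,C,G} (union, +1)
DEFTY@0: {G} ∩ {A,C,G} = {G} (intersection, +0)
TY@1: {G} ∪ {C} = {C,G} (union, +1)
ETY@1: {T} ∪ {C,G} = {C,G,T} (union, +1)
EFTY@1: {C,G,T} ∩ {C} = {C} (intersection, +0)
DEFTY@1: {G} ∪ {C} = {C,G} (union, +1)
TY@2: {A} ∪ {G} = {A,G} (union, +1)
ETY@2: {G} ∩ {A,G} = {G} (intersection, +0)
EFTY@2: {G} ∪ {C} = {C,G} (union, +1)
DEFTY@2: {A} ∪ {C,G} = {A,C,G} (union, +1)
TY@3: {A} ∪ {C} = {A,C} (union, +1)
ETY@3: {C} ∩ {A,C} = {C} (intersection, +0)
EFTY@3: {C} ∩ {C} = {C} (intersection, +0)
DEFTY@3: {A} ∪ {C} = {A,C} (union, +1)
TY@4: {G} ∪ {C} = {C,G} (union, +1)
ETY@4: {C} ∩ {C,G} = {C} (intersection, +0)
EFTY@4: {C} ∪ {G} = {C,G} (union, +1)
DEFTY@4: {G} ∩ {C,G} = {G} (intersection, +0)
per-site changes: [2, 3, 3, 2, 2]; total = 12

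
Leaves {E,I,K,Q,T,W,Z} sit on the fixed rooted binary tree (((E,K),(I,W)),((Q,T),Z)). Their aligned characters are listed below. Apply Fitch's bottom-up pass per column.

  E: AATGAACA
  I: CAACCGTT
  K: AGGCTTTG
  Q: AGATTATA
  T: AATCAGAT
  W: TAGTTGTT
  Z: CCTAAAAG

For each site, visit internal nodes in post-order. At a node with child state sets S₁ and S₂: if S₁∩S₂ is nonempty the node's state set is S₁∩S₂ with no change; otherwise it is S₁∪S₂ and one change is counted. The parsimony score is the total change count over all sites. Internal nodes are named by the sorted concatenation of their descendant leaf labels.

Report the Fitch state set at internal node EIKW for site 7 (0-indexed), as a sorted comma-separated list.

[col 0] EK: children E:{A}, K:{A} ∩→ {A}; cost 0
[col 0] IW: children I:{C}, W:{T} ∪→ {C,T}; cost 1
[col 0] EIKW: children EK:{A}, IW:{C,T} ∪→ {A,C,T}; cost 1
[col 0] QT: children Q:{A}, T:{A} ∩→ {A}; cost 0
[col 0] QTZ: children QT:{A}, Z:{C} ∪→ {A,C}; cost 1
[col 0] EIKQTWZ: children EIKW:{A,C,T}, QTZ:{A,C} ∩→ {A,C}; cost 0
[col 1] EK: children E:{A}, K:{G} ∪→ {A,G}; cost 1
[col 1] IW: children I:{A}, W:{A} ∩→ {A}; cost 0
[col 1] EIKW: children EK:{A,G}, IW:{A} ∩→ {A}; cost 0
[col 1] QT: children Q:{G}, T:{A} ∪→ {A,G}; cost 1
[col 1] QTZ: children QT:{A,G}, Z:{C} ∪→ {A,C,G}; cost 1
[col 1] EIKQTWZ: children EIKW:{A}, QTZ:{A,C,G} ∩→ {A}; cost 0
[col 2] EK: children E:{T}, K:{G} ∪→ {G,T}; cost 1
[col 2] IW: children I:{A}, W:{G} ∪→ {A,G}; cost 1
[col 2] EIKW: children EK:{G,T}, IW:{A,G} ∩→ {G}; cost 0
[col 2] QT: children Q:{A}, T:{T} ∪→ {A,T}; cost 1
[col 2] QTZ: children QT:{A,T}, Z:{T} ∩→ {T}; cost 0
[col 2] EIKQTWZ: children EIKW:{G}, QTZ:{T} ∪→ {G,T}; cost 1
[col 3] EK: children E:{G}, K:{C} ∪→ {C,G}; cost 1
[col 3] IW: children I:{C}, W:{T} ∪→ {C,T}; cost 1
[col 3] EIKW: children EK:{C,G}, IW:{C,T} ∩→ {C}; cost 0
[col 3] QT: children Q:{T}, T:{C} ∪→ {C,T}; cost 1
[col 3] QTZ: children QT:{C,T}, Z:{A} ∪→ {A,C,T}; cost 1
[col 3] EIKQTWZ: children EIKW:{C}, QTZ:{A,C,T} ∩→ {C}; cost 0
[col 4] EK: children E:{A}, K:{T} ∪→ {A,T}; cost 1
[col 4] IW: children I:{C}, W:{T} ∪→ {C,T}; cost 1
[col 4] EIKW: children EK:{A,T}, IW:{C,T} ∩→ {T}; cost 0
[col 4] QT: children Q:{T}, T:{A} ∪→ {A,T}; cost 1
[col 4] QTZ: children QT:{A,T}, Z:{A} ∩→ {A}; cost 0
[col 4] EIKQTWZ: children EIKW:{T}, QTZ:{A} ∪→ {A,T}; cost 1
[col 5] EK: children E:{A}, K:{T} ∪→ {A,T}; cost 1
[col 5] IW: children I:{G}, W:{G} ∩→ {G}; cost 0
[col 5] EIKW: children EK:{A,T}, IW:{G} ∪→ {A,G,T}; cost 1
[col 5] QT: children Q:{A}, T:{G} ∪→ {A,G}; cost 1
[col 5] QTZ: children QT:{A,G}, Z:{A} ∩→ {A}; cost 0
[col 5] EIKQTWZ: children EIKW:{A,G,T}, QTZ:{A} ∩→ {A}; cost 0
[col 6] EK: children E:{C}, K:{T} ∪→ {C,T}; cost 1
[col 6] IW: children I:{T}, W:{T} ∩→ {T}; cost 0
[col 6] EIKW: children EK:{C,T}, IW:{T} ∩→ {T}; cost 0
[col 6] QT: children Q:{T}, T:{A} ∪→ {A,T}; cost 1
[col 6] QTZ: children QT:{A,T}, Z:{A} ∩→ {A}; cost 0
[col 6] EIKQTWZ: children EIKW:{T}, QTZ:{A} ∪→ {A,T}; cost 1
[col 7] EK: children E:{A}, K:{G} ∪→ {A,G}; cost 1
[col 7] IW: children I:{T}, W:{T} ∩→ {T}; cost 0
[col 7] EIKW: children EK:{A,G}, IW:{T} ∪→ {A,G,T}; cost 1
[col 7] QT: children Q:{A}, T:{T} ∪→ {A,T}; cost 1
[col 7] QTZ: children QT:{A,T}, Z:{G} ∪→ {A,G,T}; cost 1
[col 7] EIKQTWZ: children EIKW:{A,G,T}, QTZ:{A,G,T} ∩→ {A,G,T}; cost 0
per-site changes: [3, 3, 4, 4, 4, 3, 3, 4]; total = 28

A,G,T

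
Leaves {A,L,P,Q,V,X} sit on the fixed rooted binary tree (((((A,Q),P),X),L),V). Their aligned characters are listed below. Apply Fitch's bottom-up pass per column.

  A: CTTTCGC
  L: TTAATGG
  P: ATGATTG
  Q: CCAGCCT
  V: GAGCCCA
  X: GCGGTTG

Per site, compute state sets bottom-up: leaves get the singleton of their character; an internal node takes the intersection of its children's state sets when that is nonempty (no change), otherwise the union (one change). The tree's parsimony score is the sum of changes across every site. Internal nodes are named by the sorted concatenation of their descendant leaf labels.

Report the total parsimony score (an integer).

site 0, node AQ: A={C} ∩ Q={C} → {C} (+0)
site 0, node APQ: AQ={C} ∪ P={A} → {A,C} (+1)
site 0, node APQX: APQ={A,C} ∪ X={G} → {A,C,G} (+1)
site 0, node ALPQX: APQX={A,C,G} ∪ L={T} → {A,C,G,T} (+1)
site 0, node ALPQVX: ALPQX={A,C,G,T} ∩ V={G} → {G} (+0)
site 1, node AQ: A={T} ∪ Q={C} → {C,T} (+1)
site 1, node APQ: AQ={C,T} ∩ P={T} → {T} (+0)
site 1, node APQX: APQ={T} ∪ X={C} → {C,T} (+1)
site 1, node ALPQX: APQX={C,T} ∩ L={T} → {T} (+0)
site 1, node ALPQVX: ALPQX={T} ∪ V={A} → {A,T} (+1)
site 2, node AQ: A={T} ∪ Q={A} → {A,T} (+1)
site 2, node APQ: AQ={A,T} ∪ P={G} → {A,G,T} (+1)
site 2, node APQX: APQ={A,G,T} ∩ X={G} → {G} (+0)
site 2, node ALPQX: APQX={G} ∪ L={A} → {A,G} (+1)
site 2, node ALPQVX: ALPQX={A,G} ∩ V={G} → {G} (+0)
site 3, node AQ: A={T} ∪ Q={G} → {G,T} (+1)
site 3, node APQ: AQ={G,T} ∪ P={A} → {A,G,T} (+1)
site 3, node APQX: APQ={A,G,T} ∩ X={G} → {G} (+0)
site 3, node ALPQX: APQX={G} ∪ L={A} → {A,G} (+1)
site 3, node ALPQVX: ALPQX={A,G} ∪ V={C} → {A,C,G} (+1)
site 4, node AQ: A={C} ∩ Q={C} → {C} (+0)
site 4, node APQ: AQ={C} ∪ P={T} → {C,T} (+1)
site 4, node APQX: APQ={C,T} ∩ X={T} → {T} (+0)
site 4, node ALPQX: APQX={T} ∩ L={T} → {T} (+0)
site 4, node ALPQVX: ALPQX={T} ∪ V={C} → {C,T} (+1)
site 5, node AQ: A={G} ∪ Q={C} → {C,G} (+1)
site 5, node APQ: AQ={C,G} ∪ P={T} → {C,G,T} (+1)
site 5, node APQX: APQ={C,G,T} ∩ X={T} → {T} (+0)
site 5, node ALPQX: APQX={T} ∪ L={G} → {G,T} (+1)
site 5, node ALPQVX: ALPQX={G,T} ∪ V={C} → {C,G,T} (+1)
site 6, node AQ: A={C} ∪ Q={T} → {C,T} (+1)
site 6, node APQ: AQ={C,T} ∪ P={G} → {C,G,T} (+1)
site 6, node APQX: APQ={C,G,T} ∩ X={G} → {G} (+0)
site 6, node ALPQX: APQX={G} ∩ L={G} → {G} (+0)
site 6, node ALPQVX: ALPQX={G} ∪ V={A} → {A,G} (+1)
per-site changes: [3, 3, 3, 4, 2, 4, 3]; total = 22

22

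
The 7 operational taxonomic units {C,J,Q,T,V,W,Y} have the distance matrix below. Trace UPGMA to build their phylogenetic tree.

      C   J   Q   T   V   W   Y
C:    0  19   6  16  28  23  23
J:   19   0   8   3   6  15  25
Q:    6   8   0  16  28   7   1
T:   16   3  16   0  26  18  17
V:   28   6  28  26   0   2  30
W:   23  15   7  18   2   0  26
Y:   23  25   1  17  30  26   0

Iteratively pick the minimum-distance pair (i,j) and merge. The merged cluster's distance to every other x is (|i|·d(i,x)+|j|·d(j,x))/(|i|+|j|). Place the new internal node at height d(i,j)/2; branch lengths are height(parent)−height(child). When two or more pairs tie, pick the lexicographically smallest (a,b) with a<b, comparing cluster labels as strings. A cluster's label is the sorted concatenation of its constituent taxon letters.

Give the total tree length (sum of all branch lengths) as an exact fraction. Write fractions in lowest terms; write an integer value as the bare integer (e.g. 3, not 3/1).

309/8

1. join Q+Y (d=1) ⇒ QY; edges |Q|=1/2, |Y|=1/2
  updated: d(C,QY)=29/2, d(J,QY)=33/2, d(QY,T)=33/2, d(QY,V)=29, d(QY,W)=33/2
2. join V+W (d=2) ⇒ VW; edges |V|=1, |W|=1
  updated: d(C,VW)=51/2, d(J,VW)=21/2, d(QY,VW)=91/4, d(T,VW)=22
3. join J+T (d=3) ⇒ JT; edges |J|=3/2, |T|=3/2
  updated: d(C,JT)=35/2, d(JT,QY)=33/2, d(JT,VW)=65/4
4. join C+QY (d=29/2) ⇒ CQY; edges |C|=29/4, |QY|=27/4
  updated: d(CQY,JT)=101/6, d(CQY,VW)=71/3
5. join JT+VW (d=65/4) ⇒ JTVW; edges |JT|=53/8, |VW|=57/8
  updated: d(CQY,JTVW)=81/4
6. join CQY+JTVW (d=81/4) ⇒ CJQTVWY; edges |CQY|=23/8, |JTVW|=2
final tree: ((C:29/4,(Q:1/2,Y:1/2):27/4):23/8,((J:3/2,T:3/2):53/8,(V:1,W:1):57/8):2)
total length: 309/8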